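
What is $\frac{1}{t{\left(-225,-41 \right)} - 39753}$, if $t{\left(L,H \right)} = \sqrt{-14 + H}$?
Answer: $- \frac{39753}{1580301064} - \frac{i \sqrt{55}}{1580301064} \approx -2.5155 \cdot 10^{-5} - 4.6929 \cdot 10^{-9} i$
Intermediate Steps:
$\frac{1}{t{\left(-225,-41 \right)} - 39753} = \frac{1}{\sqrt{-14 - 41} - 39753} = \frac{1}{\sqrt{-55} - 39753} = \frac{1}{i \sqrt{55} - 39753} = \frac{1}{-39753 + i \sqrt{55}}$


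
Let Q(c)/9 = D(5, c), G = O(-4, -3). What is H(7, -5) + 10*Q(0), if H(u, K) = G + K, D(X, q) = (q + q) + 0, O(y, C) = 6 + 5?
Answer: 6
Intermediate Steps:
O(y, C) = 11
G = 11
D(X, q) = 2*q (D(X, q) = 2*q + 0 = 2*q)
Q(c) = 18*c (Q(c) = 9*(2*c) = 18*c)
H(u, K) = 11 + K
H(7, -5) + 10*Q(0) = (11 - 5) + 10*(18*0) = 6 + 10*0 = 6 + 0 = 6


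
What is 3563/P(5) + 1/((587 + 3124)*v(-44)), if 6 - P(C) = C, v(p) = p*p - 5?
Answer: 25532247784/7165941 ≈ 3563.0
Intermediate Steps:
v(p) = -5 + p² (v(p) = p² - 5 = -5 + p²)
P(C) = 6 - C
3563/P(5) + 1/((587 + 3124)*v(-44)) = 3563/(6 - 1*5) + 1/((587 + 3124)*(-5 + (-44)²)) = 3563/(6 - 5) + 1/(3711*(-5 + 1936)) = 3563/1 + (1/3711)/1931 = 3563*1 + (1/3711)*(1/1931) = 3563 + 1/7165941 = 25532247784/7165941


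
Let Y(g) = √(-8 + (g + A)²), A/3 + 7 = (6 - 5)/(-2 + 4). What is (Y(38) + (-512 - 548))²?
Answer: (2120 - √1337)²/4 ≈ 1.0852e+6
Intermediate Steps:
A = -39/2 (A = -21 + 3*((6 - 5)/(-2 + 4)) = -21 + 3*(1/2) = -21 + 3*(1*(½)) = -21 + 3*(½) = -21 + 3/2 = -39/2 ≈ -19.500)
Y(g) = √(-8 + (-39/2 + g)²) (Y(g) = √(-8 + (g - 39/2)²) = √(-8 + (-39/2 + g)²))
(Y(38) + (-512 - 548))² = (√(-32 + (-39 + 2*38)²)/2 + (-512 - 548))² = (√(-32 + (-39 + 76)²)/2 - 1060)² = (√(-32 + 37²)/2 - 1060)² = (√(-32 + 1369)/2 - 1060)² = (√1337/2 - 1060)² = (-1060 + √1337/2)²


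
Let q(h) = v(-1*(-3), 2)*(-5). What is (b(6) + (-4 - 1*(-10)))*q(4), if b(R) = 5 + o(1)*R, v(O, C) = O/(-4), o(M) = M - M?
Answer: 165/4 ≈ 41.250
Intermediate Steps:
o(M) = 0
v(O, C) = -O/4 (v(O, C) = O*(-¼) = -O/4)
b(R) = 5 (b(R) = 5 + 0*R = 5 + 0 = 5)
q(h) = 15/4 (q(h) = -(-1)*(-3)/4*(-5) = -¼*3*(-5) = -¾*(-5) = 15/4)
(b(6) + (-4 - 1*(-10)))*q(4) = (5 + (-4 - 1*(-10)))*(15/4) = (5 + (-4 + 10))*(15/4) = (5 + 6)*(15/4) = 11*(15/4) = 165/4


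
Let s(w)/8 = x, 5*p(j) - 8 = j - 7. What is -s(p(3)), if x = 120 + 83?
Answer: -1624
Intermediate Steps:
p(j) = 1/5 + j/5 (p(j) = 8/5 + (j - 7)/5 = 8/5 + (-7 + j)/5 = 8/5 + (-7/5 + j/5) = 1/5 + j/5)
x = 203
s(w) = 1624 (s(w) = 8*203 = 1624)
-s(p(3)) = -1*1624 = -1624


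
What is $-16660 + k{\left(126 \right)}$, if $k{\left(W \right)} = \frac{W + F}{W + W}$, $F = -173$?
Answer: $- \frac{4198367}{252} \approx -16660.0$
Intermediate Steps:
$k{\left(W \right)} = \frac{-173 + W}{2 W}$ ($k{\left(W \right)} = \frac{W - 173}{W + W} = \frac{-173 + W}{2 W}$)
$-16660 + k{\left(126 \right)} = -16660 + \frac{-173 + 126}{2 \cdot 126} = -16660 + \frac{1}{2} \cdot \frac{1}{126} \left(-47\right) = -16660 - \frac{47}{252} = - \frac{4198367}{252}$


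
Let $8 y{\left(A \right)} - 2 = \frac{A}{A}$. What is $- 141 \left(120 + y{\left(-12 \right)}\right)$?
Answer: $- \frac{135783}{8} \approx -16973.0$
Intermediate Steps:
$y{\left(A \right)} = \frac{3}{8}$ ($y{\left(A \right)} = \frac{1}{4} + \frac{A \frac{1}{A}}{8} = \frac{1}{4} + \frac{1}{8} \cdot 1 = \frac{1}{4} + \frac{1}{8} = \frac{3}{8}$)
$- 141 \left(120 + y{\left(-12 \right)}\right) = - 141 \left(120 + \frac{3}{8}\right) = \left(-141\right) \frac{963}{8} = - \frac{135783}{8}$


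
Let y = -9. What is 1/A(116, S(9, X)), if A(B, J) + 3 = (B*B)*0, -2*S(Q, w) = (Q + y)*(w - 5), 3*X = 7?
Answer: -1/3 ≈ -0.33333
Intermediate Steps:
X = 7/3 (X = (1/3)*7 = 7/3 ≈ 2.3333)
S(Q, w) = -(-9 + Q)*(-5 + w)/2 (S(Q, w) = -(Q - 9)*(w - 5)/2 = -(-9 + Q)*(-5 + w)/2)
A(B, J) = -3 (A(B, J) = -3 + (B*B)*0 = -3 + B**2*0 = -3 + 0 = -3)
1/A(116, S(9, X)) = 1/(-3) = -1/3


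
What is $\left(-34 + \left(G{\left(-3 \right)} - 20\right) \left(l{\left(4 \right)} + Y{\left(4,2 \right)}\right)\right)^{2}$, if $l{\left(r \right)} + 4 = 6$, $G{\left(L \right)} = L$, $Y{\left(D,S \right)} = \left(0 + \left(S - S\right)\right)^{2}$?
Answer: $6400$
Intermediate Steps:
$Y{\left(D,S \right)} = 0$ ($Y{\left(D,S \right)} = \left(0 + 0\right)^{2} = 0^{2} = 0$)
$l{\left(r \right)} = 2$ ($l{\left(r \right)} = -4 + 6 = 2$)
$\left(-34 + \left(G{\left(-3 \right)} - 20\right) \left(l{\left(4 \right)} + Y{\left(4,2 \right)}\right)\right)^{2} = \left(-34 + \left(-3 - 20\right) \left(2 + 0\right)\right)^{2} = \left(-34 - 46\right)^{2} = \left(-80\right)^{2} = 6400$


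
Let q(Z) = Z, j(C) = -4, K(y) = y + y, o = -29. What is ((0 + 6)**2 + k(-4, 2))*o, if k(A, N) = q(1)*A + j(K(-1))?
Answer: -812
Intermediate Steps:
K(y) = 2*y
k(A, N) = -4 + A (k(A, N) = 1*A - 4 = A - 4 = -4 + A)
((0 + 6)**2 + k(-4, 2))*o = ((0 + 6)**2 + (-4 - 4))*(-29) = (6**2 - 8)*(-29) = (36 - 8)*(-29) = 28*(-29) = -812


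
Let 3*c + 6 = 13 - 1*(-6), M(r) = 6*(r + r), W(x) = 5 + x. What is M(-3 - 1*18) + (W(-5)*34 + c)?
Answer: -743/3 ≈ -247.67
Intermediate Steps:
M(r) = 12*r (M(r) = 6*(2*r) = 12*r)
c = 13/3 (c = -2 + (13 - 1*(-6))/3 = -2 + (13 + 6)/3 = -2 + (⅓)*19 = -2 + 19/3 = 13/3 ≈ 4.3333)
M(-3 - 1*18) + (W(-5)*34 + c) = 12*(-3 - 1*18) + ((5 - 5)*34 + 13/3) = 12*(-3 - 18) + (0*34 + 13/3) = 12*(-21) + (0 + 13/3) = -252 + 13/3 = -743/3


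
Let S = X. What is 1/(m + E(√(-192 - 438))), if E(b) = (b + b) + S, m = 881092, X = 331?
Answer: 881423/776906507449 - 6*I*√70/776906507449 ≈ 1.1345e-6 - 6.4615e-11*I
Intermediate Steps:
S = 331
E(b) = 331 + 2*b (E(b) = (b + b) + 331 = 2*b + 331 = 331 + 2*b)
1/(m + E(√(-192 - 438))) = 1/(881092 + (331 + 2*√(-192 - 438))) = 1/(881092 + (331 + 2*√(-630))) = 1/(881092 + (331 + 2*(3*I*√70))) = 1/(881092 + (331 + 6*I*√70)) = 1/(881423 + 6*I*√70)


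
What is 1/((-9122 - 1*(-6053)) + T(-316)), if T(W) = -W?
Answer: -1/2753 ≈ -0.00036324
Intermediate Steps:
1/((-9122 - 1*(-6053)) + T(-316)) = 1/((-9122 - 1*(-6053)) - 1*(-316)) = 1/((-9122 + 6053) + 316) = 1/(-3069 + 316) = 1/(-2753) = -1/2753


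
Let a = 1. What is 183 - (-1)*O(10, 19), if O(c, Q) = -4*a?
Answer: 179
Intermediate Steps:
O(c, Q) = -4 (O(c, Q) = -4*1 = -4)
183 - (-1)*O(10, 19) = 183 - (-1)*(-4) = 183 - 1*4 = 183 - 4 = 179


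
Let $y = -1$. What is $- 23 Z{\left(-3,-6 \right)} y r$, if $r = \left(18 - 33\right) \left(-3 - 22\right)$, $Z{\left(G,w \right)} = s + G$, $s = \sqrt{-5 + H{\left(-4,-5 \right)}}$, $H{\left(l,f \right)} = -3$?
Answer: $-25875 + 17250 i \sqrt{2} \approx -25875.0 + 24395.0 i$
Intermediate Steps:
$s = 2 i \sqrt{2}$ ($s = \sqrt{-5 - 3} = \sqrt{-8} = 2 i \sqrt{2} \approx 2.8284 i$)
$Z{\left(G,w \right)} = G + 2 i \sqrt{2}$ ($Z{\left(G,w \right)} = 2 i \sqrt{2} + G = G + 2 i \sqrt{2}$)
$r = 375$ ($r = \left(-15\right) \left(-25\right) = 375$)
$- 23 Z{\left(-3,-6 \right)} y r = - 23 \left(-3 + 2 i \sqrt{2}\right) \left(-1\right) 375 = - 23 \left(3 - 2 i \sqrt{2}\right) 375 = \left(-69 + 46 i \sqrt{2}\right) 375 = -25875 + 17250 i \sqrt{2}$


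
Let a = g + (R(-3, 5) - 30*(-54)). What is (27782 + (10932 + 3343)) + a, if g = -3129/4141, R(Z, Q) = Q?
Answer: 180884033/4141 ≈ 43681.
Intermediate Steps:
g = -3129/4141 (g = -3129*1/4141 = -3129/4141 ≈ -0.75561)
a = 6725996/4141 (a = -3129/4141 + (5 - 30*(-54)) = -3129/4141 + (5 + 1620) = -3129/4141 + 1625 = 6725996/4141 ≈ 1624.2)
(27782 + (10932 + 3343)) + a = (27782 + (10932 + 3343)) + 6725996/4141 = (27782 + 14275) + 6725996/4141 = 42057 + 6725996/4141 = 180884033/4141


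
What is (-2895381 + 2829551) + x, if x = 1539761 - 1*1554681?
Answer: -80750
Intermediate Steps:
x = -14920 (x = 1539761 - 1554681 = -14920)
(-2895381 + 2829551) + x = (-2895381 + 2829551) - 14920 = -65830 - 14920 = -80750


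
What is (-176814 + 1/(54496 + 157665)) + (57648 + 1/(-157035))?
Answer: -3970218186257536/33316702635 ≈ -1.1917e+5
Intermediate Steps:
(-176814 + 1/(54496 + 157665)) + (57648 + 1/(-157035)) = (-176814 + 1/212161) + (57648 - 1/157035) = (-176814 + 1/212161) + 9052753679/157035 = -37513035053/212161 + 9052753679/157035 = -3970218186257536/33316702635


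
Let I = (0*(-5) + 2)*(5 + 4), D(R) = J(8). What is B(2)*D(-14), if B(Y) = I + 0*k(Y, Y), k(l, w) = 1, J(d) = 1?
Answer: 18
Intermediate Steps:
D(R) = 1
I = 18 (I = (0 + 2)*9 = 2*9 = 18)
B(Y) = 18 (B(Y) = 18 + 0*1 = 18 + 0 = 18)
B(2)*D(-14) = 18*1 = 18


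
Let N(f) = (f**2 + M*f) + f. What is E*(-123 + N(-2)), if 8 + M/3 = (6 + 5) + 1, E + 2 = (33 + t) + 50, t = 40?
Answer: -17545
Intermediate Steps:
E = 121 (E = -2 + ((33 + 40) + 50) = -2 + (73 + 50) = -2 + 123 = 121)
M = 12 (M = -24 + 3*((6 + 5) + 1) = -24 + 3*(11 + 1) = -24 + 3*12 = -24 + 36 = 12)
N(f) = f**2 + 13*f (N(f) = (f**2 + 12*f) + f = f**2 + 13*f)
E*(-123 + N(-2)) = 121*(-123 - 2*(13 - 2)) = 121*(-123 - 2*11) = 121*(-123 - 22) = 121*(-145) = -17545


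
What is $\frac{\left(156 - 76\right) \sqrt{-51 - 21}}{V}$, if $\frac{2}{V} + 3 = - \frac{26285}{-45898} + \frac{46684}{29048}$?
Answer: $- \frac{16402596000 i \sqrt{2}}{83327819} \approx - 278.38 i$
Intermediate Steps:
$V = - \frac{83327819}{34172075}$ ($V = \frac{2}{-3 + \left(- \frac{26285}{-45898} + \frac{46684}{29048}\right)} = \frac{2}{-3 + \left(\left(-26285\right) \left(- \frac{1}{45898}\right) + 46684 \cdot \frac{1}{29048}\right)} = \frac{2}{-3 + \left(\frac{26285}{45898} + \frac{11671}{7262}\right)} = \frac{2}{-3 + \frac{181639307}{83327819}} = \frac{2}{- \frac{68344150}{83327819}} = 2 \left(- \frac{83327819}{68344150}\right) = - \frac{83327819}{34172075} \approx -2.4385$)
$\frac{\left(156 - 76\right) \sqrt{-51 - 21}}{V} = \frac{\left(156 - 76\right) \sqrt{-51 - 21}}{- \frac{83327819}{34172075}} = 80 \sqrt{-51 - 21} \left(- \frac{34172075}{83327819}\right) = 80 \sqrt{-72} \left(- \frac{34172075}{83327819}\right) = 80 \cdot 6 i \sqrt{2} \left(- \frac{34172075}{83327819}\right) = 480 i \sqrt{2} \left(- \frac{34172075}{83327819}\right) = - \frac{16402596000 i \sqrt{2}}{83327819}$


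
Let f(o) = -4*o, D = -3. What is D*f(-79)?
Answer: -948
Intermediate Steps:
D*f(-79) = -(-12)*(-79) = -3*316 = -948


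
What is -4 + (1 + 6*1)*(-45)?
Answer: -319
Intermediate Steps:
-4 + (1 + 6*1)*(-45) = -4 + (1 + 6)*(-45) = -4 + 7*(-45) = -4 - 315 = -319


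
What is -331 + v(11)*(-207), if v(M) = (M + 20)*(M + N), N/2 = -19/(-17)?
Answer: -1449452/17 ≈ -85262.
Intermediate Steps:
N = 38/17 (N = 2*(-19/(-17)) = 2*(-19*(-1/17)) = 2*(19/17) = 38/17 ≈ 2.2353)
v(M) = (20 + M)*(38/17 + M) (v(M) = (M + 20)*(M + 38/17) = (20 + M)*(38/17 + M))
-331 + v(11)*(-207) = -331 + (760/17 + 11² + (378/17)*11)*(-207) = -331 + (760/17 + 121 + 4158/17)*(-207) = -331 + (6975/17)*(-207) = -331 - 1443825/17 = -1449452/17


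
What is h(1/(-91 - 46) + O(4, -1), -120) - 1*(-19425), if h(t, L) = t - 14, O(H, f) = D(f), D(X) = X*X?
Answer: 2659443/137 ≈ 19412.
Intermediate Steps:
D(X) = X²
O(H, f) = f²
h(t, L) = -14 + t
h(1/(-91 - 46) + O(4, -1), -120) - 1*(-19425) = (-14 + (1/(-91 - 46) + (-1)²)) - 1*(-19425) = (-14 + (1/(-137) + 1)) + 19425 = (-14 + (-1/137 + 1)) + 19425 = (-14 + 136/137) + 19425 = -1782/137 + 19425 = 2659443/137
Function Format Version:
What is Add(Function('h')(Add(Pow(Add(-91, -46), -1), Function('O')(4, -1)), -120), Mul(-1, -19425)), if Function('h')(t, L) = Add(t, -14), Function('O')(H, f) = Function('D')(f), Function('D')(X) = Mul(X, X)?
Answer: Rational(2659443, 137) ≈ 19412.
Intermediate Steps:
Function('D')(X) = Pow(X, 2)
Function('O')(H, f) = Pow(f, 2)
Function('h')(t, L) = Add(-14, t)
Add(Function('h')(Add(Pow(Add(-91, -46), -1), Function('O')(4, -1)), -120), Mul(-1, -19425)) = Add(Add(-14, Add(Pow(Add(-91, -46), -1), Pow(-1, 2))), Mul(-1, -19425)) = Add(Add(-14, Add(Pow(-137, -1), 1)), 19425) = Add(Add(-14, Add(Rational(-1, 137), 1)), 19425) = Add(Add(-14, Rational(136, 137)), 19425) = Add(Rational(-1782, 137), 19425) = Rational(2659443, 137)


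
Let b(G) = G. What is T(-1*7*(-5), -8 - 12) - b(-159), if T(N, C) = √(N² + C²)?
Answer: 159 + 5*√65 ≈ 199.31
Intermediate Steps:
T(N, C) = √(C² + N²)
T(-1*7*(-5), -8 - 12) - b(-159) = √((-8 - 12)² + (-1*7*(-5))²) - 1*(-159) = √((-20)² + (-7*(-5))²) + 159 = √(400 + 35²) + 159 = √(400 + 1225) + 159 = √1625 + 159 = 5*√65 + 159 = 159 + 5*√65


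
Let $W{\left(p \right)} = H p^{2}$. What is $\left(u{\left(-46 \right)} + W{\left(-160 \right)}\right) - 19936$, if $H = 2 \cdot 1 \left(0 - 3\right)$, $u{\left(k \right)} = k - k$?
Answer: $-173536$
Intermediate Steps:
$u{\left(k \right)} = 0$
$H = -6$ ($H = 2 \left(0 - 3\right) = 2 \left(-3\right) = -6$)
$W{\left(p \right)} = - 6 p^{2}$
$\left(u{\left(-46 \right)} + W{\left(-160 \right)}\right) - 19936 = \left(0 - 6 \left(-160\right)^{2}\right) - 19936 = \left(0 - 153600\right) - 19936 = -153600 - 19936 = -173536$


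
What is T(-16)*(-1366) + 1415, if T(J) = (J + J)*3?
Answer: 132551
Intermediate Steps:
T(J) = 6*J (T(J) = (2*J)*3 = 6*J)
T(-16)*(-1366) + 1415 = (6*(-16))*(-1366) + 1415 = -96*(-1366) + 1415 = 131136 + 1415 = 132551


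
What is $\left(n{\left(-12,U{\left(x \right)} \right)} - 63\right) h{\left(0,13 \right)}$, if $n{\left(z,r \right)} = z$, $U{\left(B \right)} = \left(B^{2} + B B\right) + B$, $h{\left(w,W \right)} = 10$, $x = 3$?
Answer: $-750$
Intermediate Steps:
$U{\left(B \right)} = B + 2 B^{2}$ ($U{\left(B \right)} = \left(B^{2} + B^{2}\right) + B = 2 B^{2} + B = B + 2 B^{2}$)
$\left(n{\left(-12,U{\left(x \right)} \right)} - 63\right) h{\left(0,13 \right)} = \left(-12 - 63\right) 10 = \left(-75\right) 10 = -750$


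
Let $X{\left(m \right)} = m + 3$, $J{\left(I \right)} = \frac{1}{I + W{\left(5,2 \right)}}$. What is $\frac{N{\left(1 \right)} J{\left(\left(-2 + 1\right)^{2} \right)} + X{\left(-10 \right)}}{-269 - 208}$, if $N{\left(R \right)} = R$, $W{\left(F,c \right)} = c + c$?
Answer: $\frac{34}{2385} \approx 0.014256$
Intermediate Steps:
$W{\left(F,c \right)} = 2 c$
$J{\left(I \right)} = \frac{1}{4 + I}$ ($J{\left(I \right)} = \frac{1}{I + 2 \cdot 2} = \frac{1}{I + 4} = \frac{1}{4 + I}$)
$X{\left(m \right)} = 3 + m$
$\frac{N{\left(1 \right)} J{\left(\left(-2 + 1\right)^{2} \right)} + X{\left(-10 \right)}}{-269 - 208} = \frac{1 \frac{1}{4 + \left(-2 + 1\right)^{2}} + \left(3 - 10\right)}{-269 - 208} = \frac{1 \frac{1}{4 + \left(-1\right)^{2}} - 7}{-477} = \left(1 \frac{1}{4 + 1} - 7\right) \left(- \frac{1}{477}\right) = \left(1 \cdot \frac{1}{5} - 7\right) \left(- \frac{1}{477}\right) = \left(\frac{1}{5} - 7\right) \left(- \frac{1}{477}\right) = \left(- \frac{34}{5}\right) \left(- \frac{1}{477}\right) = \frac{34}{2385}$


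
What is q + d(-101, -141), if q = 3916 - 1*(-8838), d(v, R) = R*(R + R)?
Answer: 52516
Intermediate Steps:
d(v, R) = 2*R**2 (d(v, R) = R*(2*R) = 2*R**2)
q = 12754 (q = 3916 + 8838 = 12754)
q + d(-101, -141) = 12754 + 2*(-141)**2 = 12754 + 2*19881 = 12754 + 39762 = 52516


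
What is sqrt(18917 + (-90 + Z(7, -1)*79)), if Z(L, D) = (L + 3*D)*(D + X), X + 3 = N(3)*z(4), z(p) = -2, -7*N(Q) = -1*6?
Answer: sqrt(834043)/7 ≈ 130.47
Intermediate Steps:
N(Q) = 6/7 (N(Q) = -(-1)*6/7 = -1/7*(-6) = 6/7)
X = -33/7 (X = -3 + (6/7)*(-2) = -3 - 12/7 = -33/7 ≈ -4.7143)
Z(L, D) = (-33/7 + D)*(L + 3*D) (Z(L, D) = (L + 3*D)*(D - 33/7) = (L + 3*D)*(-33/7 + D) = (-33/7 + D)*(L + 3*D))
sqrt(18917 + (-90 + Z(7, -1)*79)) = sqrt(18917 + (-90 + (3*(-1)**2 - 99/7*(-1) - 33/7*7 - 1*7)*79)) = sqrt(18917 + (-90 + (3*1 + 99/7 - 33 - 7)*79)) = sqrt(18917 + (-90 + (3 + 99/7 - 33 - 7)*79)) = sqrt(18917 + (-90 - 160/7*79)) = sqrt(18917 + (-90 - 12640/7)) = sqrt(18917 - 13270/7) = sqrt(119149/7) = sqrt(834043)/7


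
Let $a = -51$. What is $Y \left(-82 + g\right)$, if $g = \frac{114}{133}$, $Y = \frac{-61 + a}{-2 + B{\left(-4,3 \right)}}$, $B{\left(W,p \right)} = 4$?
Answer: $4544$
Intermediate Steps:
$Y = -56$ ($Y = \frac{-61 - 51}{-2 + 4} = - \frac{112}{2} = \left(-112\right) \frac{1}{2} = -56$)
$g = \frac{6}{7}$ ($g = 114 \cdot \frac{1}{133} = \frac{6}{7} \approx 0.85714$)
$Y \left(-82 + g\right) = - 56 \left(-82 + \frac{6}{7}\right) = \left(-56\right) \left(- \frac{568}{7}\right) = 4544$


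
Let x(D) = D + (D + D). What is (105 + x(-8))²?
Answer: 6561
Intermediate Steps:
x(D) = 3*D (x(D) = D + 2*D = 3*D)
(105 + x(-8))² = (105 + 3*(-8))² = (105 - 24)² = 81² = 6561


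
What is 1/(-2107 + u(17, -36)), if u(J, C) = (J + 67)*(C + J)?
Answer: -1/3703 ≈ -0.00027005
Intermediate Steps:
u(J, C) = (67 + J)*(C + J)
1/(-2107 + u(17, -36)) = 1/(-2107 + (17² + 67*(-36) + 67*17 - 36*17)) = 1/(-2107 + (289 - 2412 + 1139 - 612)) = 1/(-2107 - 1596) = 1/(-3703) = -1/3703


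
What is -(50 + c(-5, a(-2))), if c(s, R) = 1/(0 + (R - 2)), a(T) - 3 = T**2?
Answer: -251/5 ≈ -50.200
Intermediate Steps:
a(T) = 3 + T**2
c(s, R) = 1/(-2 + R) (c(s, R) = 1/(0 + (-2 + R)) = 1/(-2 + R))
-(50 + c(-5, a(-2))) = -(50 + 1/(-2 + (3 + (-2)**2))) = -(50 + 1/(-2 + (3 + 4))) = -(50 + 1/(-2 + 7)) = -(50 + 1/5) = -1*251/5 = -251/5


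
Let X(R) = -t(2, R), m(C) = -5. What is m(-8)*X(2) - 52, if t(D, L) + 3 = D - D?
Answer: -67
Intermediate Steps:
t(D, L) = -3 (t(D, L) = -3 + (D - D) = -3 + 0 = -3)
X(R) = 3 (X(R) = -1*(-3) = 3)
m(-8)*X(2) - 52 = -5*3 - 52 = -15 - 52 = -67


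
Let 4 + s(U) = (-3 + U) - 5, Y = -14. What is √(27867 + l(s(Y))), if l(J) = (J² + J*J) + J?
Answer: √29193 ≈ 170.86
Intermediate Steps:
s(U) = -12 + U (s(U) = -4 + ((-3 + U) - 5) = -4 + (-8 + U) = -12 + U)
l(J) = J + 2*J² (l(J) = (J² + J²) + J = 2*J² + J = J + 2*J²)
√(27867 + l(s(Y))) = √(27867 + (-12 - 14)*(1 + 2*(-12 - 14))) = √(27867 - 26*(1 + 2*(-26))) = √(27867 - 26*(1 - 52)) = √(27867 - 26*(-51)) = √(27867 + 1326) = √29193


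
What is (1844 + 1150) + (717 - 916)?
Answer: 2795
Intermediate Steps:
(1844 + 1150) + (717 - 916) = 2994 - 199 = 2795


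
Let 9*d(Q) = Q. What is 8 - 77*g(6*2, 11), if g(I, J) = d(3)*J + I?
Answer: -3595/3 ≈ -1198.3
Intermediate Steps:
d(Q) = Q/9
g(I, J) = I + J/3 (g(I, J) = ((1/9)*3)*J + I = J/3 + I = I + J/3)
8 - 77*g(6*2, 11) = 8 - 77*(6*2 + (1/3)*11) = 8 - 77*(12 + 11/3) = 8 - 77*47/3 = 8 - 3619/3 = -3595/3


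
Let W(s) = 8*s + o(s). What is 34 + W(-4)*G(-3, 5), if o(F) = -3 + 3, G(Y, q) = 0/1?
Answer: 34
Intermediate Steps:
G(Y, q) = 0 (G(Y, q) = 1*0 = 0)
o(F) = 0
W(s) = 8*s (W(s) = 8*s + 0 = 8*s)
34 + W(-4)*G(-3, 5) = 34 + (8*(-4))*0 = 34 - 32*0 = 34 + 0 = 34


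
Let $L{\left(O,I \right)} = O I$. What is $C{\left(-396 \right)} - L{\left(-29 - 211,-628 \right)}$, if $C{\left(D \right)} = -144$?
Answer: $-150864$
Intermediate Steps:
$L{\left(O,I \right)} = I O$
$C{\left(-396 \right)} - L{\left(-29 - 211,-628 \right)} = -144 - - 628 \left(-29 - 211\right) = -144 - \left(-628\right) \left(-240\right) = -144 - 150720 = -150864$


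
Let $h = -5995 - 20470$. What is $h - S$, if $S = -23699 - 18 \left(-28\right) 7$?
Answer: $-6294$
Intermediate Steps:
$S = -20171$ ($S = -23699 - \left(-504\right) 7 = -23699 - -3528 = -23699 + 3528 = -20171$)
$h = -26465$
$h - S = -26465 - -20171 = -26465 + 20171 = -6294$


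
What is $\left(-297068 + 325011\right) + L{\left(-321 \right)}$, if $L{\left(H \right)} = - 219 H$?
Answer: $98242$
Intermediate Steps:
$\left(-297068 + 325011\right) + L{\left(-321 \right)} = \left(-297068 + 325011\right) - -70299 = 27943 + 70299 = 98242$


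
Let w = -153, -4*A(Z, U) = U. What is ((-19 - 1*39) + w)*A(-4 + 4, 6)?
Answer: 633/2 ≈ 316.50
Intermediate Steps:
A(Z, U) = -U/4
((-19 - 1*39) + w)*A(-4 + 4, 6) = ((-19 - 1*39) - 153)*(-1/4*6) = ((-19 - 39) - 153)*(-3/2) = (-58 - 153)*(-3/2) = -211*(-3/2) = 633/2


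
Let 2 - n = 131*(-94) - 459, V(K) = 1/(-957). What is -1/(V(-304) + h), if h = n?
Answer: -957/12225674 ≈ -7.8278e-5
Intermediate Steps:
V(K) = -1/957
n = 12775 (n = 2 - (131*(-94) - 459) = 2 - (-12314 - 459) = 2 - 1*(-12773) = 2 + 12773 = 12775)
h = 12775
-1/(V(-304) + h) = -1/(-1/957 + 12775) = -1/12225674/957 = -1*957/12225674 = -957/12225674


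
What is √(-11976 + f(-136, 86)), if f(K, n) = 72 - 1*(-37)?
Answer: I*√11867 ≈ 108.94*I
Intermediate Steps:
f(K, n) = 109 (f(K, n) = 72 + 37 = 109)
√(-11976 + f(-136, 86)) = √(-11976 + 109) = √(-11867) = I*√11867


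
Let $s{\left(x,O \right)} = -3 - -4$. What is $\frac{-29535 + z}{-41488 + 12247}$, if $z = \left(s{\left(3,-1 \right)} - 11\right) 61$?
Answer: $\frac{30145}{29241} \approx 1.0309$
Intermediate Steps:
$s{\left(x,O \right)} = 1$ ($s{\left(x,O \right)} = -3 + 4 = 1$)
$z = -610$ ($z = \left(1 - 11\right) 61 = \left(-10\right) 61 = -610$)
$\frac{-29535 + z}{-41488 + 12247} = \frac{-29535 - 610}{-41488 + 12247} = - \frac{30145}{-29241} = \left(-30145\right) \left(- \frac{1}{29241}\right) = \frac{30145}{29241}$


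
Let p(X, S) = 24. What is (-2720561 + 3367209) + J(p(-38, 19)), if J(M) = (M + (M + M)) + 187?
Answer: 646907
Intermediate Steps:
J(M) = 187 + 3*M (J(M) = (M + 2*M) + 187 = 3*M + 187 = 187 + 3*M)
(-2720561 + 3367209) + J(p(-38, 19)) = (-2720561 + 3367209) + (187 + 3*24) = 646648 + (187 + 72) = 646648 + 259 = 646907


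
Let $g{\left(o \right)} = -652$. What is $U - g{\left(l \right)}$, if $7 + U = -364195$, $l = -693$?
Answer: $-363550$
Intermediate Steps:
$U = -364202$ ($U = -7 - 364195 = -364202$)
$U - g{\left(l \right)} = -364202 - -652 = -364202 + 652 = -363550$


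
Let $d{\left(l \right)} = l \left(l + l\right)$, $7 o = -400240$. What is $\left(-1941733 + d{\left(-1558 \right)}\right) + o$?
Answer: $\frac{19990725}{7} \approx 2.8558 \cdot 10^{6}$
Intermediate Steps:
$o = - \frac{400240}{7}$ ($o = \frac{1}{7} \left(-400240\right) = - \frac{400240}{7} \approx -57177.0$)
$d{\left(l \right)} = 2 l^{2}$ ($d{\left(l \right)} = l 2 l = 2 l^{2}$)
$\left(-1941733 + d{\left(-1558 \right)}\right) + o = \left(-1941733 + 2 \left(-1558\right)^{2}\right) - \frac{400240}{7} = \left(-1941733 + 2 \cdot 2427364\right) - \frac{400240}{7} = \left(-1941733 + 4854728\right) - \frac{400240}{7} = 2912995 - \frac{400240}{7} = \frac{19990725}{7}$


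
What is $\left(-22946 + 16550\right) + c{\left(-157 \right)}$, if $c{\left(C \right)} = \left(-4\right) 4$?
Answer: $-6412$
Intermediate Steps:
$c{\left(C \right)} = -16$
$\left(-22946 + 16550\right) + c{\left(-157 \right)} = \left(-22946 + 16550\right) - 16 = -6396 - 16 = -6412$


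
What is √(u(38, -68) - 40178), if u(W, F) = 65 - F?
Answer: I*√40045 ≈ 200.11*I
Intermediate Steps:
√(u(38, -68) - 40178) = √((65 - 1*(-68)) - 40178) = √((65 + 68) - 40178) = √(133 - 40178) = √(-40045) = I*√40045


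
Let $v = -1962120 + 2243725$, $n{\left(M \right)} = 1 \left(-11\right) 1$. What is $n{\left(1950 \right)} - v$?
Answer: $-281616$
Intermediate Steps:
$n{\left(M \right)} = -11$ ($n{\left(M \right)} = \left(-11\right) 1 = -11$)
$v = 281605$
$n{\left(1950 \right)} - v = -11 - 281605 = -281616$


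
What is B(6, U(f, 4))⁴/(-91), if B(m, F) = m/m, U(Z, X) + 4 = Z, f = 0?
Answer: -1/91 ≈ -0.010989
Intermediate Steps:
U(Z, X) = -4 + Z
B(m, F) = 1
B(6, U(f, 4))⁴/(-91) = 1⁴/(-91) = 1*(-1/91) = -1/91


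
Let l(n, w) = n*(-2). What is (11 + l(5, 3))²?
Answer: 1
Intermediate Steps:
l(n, w) = -2*n
(11 + l(5, 3))² = (11 - 2*5)² = (11 - 10)² = 1² = 1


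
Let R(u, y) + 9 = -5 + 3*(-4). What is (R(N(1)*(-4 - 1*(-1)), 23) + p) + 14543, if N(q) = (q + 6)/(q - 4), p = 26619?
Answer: 41136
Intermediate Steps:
N(q) = (6 + q)/(-4 + q)
R(u, y) = -26 (R(u, y) = -9 + (-5 + 3*(-4)) = -9 + (-5 - 12) = -9 - 17 = -26)
(R(N(1)*(-4 - 1*(-1)), 23) + p) + 14543 = (-26 + 26619) + 14543 = 26593 + 14543 = 41136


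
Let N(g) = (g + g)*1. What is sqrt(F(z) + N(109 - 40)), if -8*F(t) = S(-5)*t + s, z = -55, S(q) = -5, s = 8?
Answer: sqrt(1642)/4 ≈ 10.130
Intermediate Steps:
N(g) = 2*g (N(g) = (2*g)*1 = 2*g)
F(t) = -1 + 5*t/8 (F(t) = -(-5*t + 8)/8 = -(8 - 5*t)/8 = -1 + 5*t/8)
sqrt(F(z) + N(109 - 40)) = sqrt((-1 + (5/8)*(-55)) + 2*(109 - 40)) = sqrt((-1 - 275/8) + 2*69) = sqrt(-283/8 + 138) = sqrt(821/8) = sqrt(1642)/4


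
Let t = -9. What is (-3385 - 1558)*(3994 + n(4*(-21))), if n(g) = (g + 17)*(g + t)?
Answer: -50542175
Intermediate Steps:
n(g) = (-9 + g)*(17 + g) (n(g) = (g + 17)*(g - 9) = (17 + g)*(-9 + g) = (-9 + g)*(17 + g))
(-3385 - 1558)*(3994 + n(4*(-21))) = (-3385 - 1558)*(3994 + (-153 + (4*(-21))² + 8*(4*(-21)))) = -4943*(3994 + (-153 + (-84)² + 8*(-84))) = -4943*(3994 + (-153 + 7056 - 672)) = -4943*(3994 + 6231) = -4943*10225 = -50542175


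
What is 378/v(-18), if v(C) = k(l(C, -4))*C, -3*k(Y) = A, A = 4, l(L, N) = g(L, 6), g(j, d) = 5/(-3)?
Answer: 63/4 ≈ 15.750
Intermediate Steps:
g(j, d) = -5/3 (g(j, d) = 5*(-⅓) = -5/3)
l(L, N) = -5/3
k(Y) = -4/3 (k(Y) = -⅓*4 = -4/3)
v(C) = -4*C/3
378/v(-18) = 378/((-4/3*(-18))) = 378/24 = 378*(1/24) = 63/4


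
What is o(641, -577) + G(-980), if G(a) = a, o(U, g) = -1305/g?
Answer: -564155/577 ≈ -977.74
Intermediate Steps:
o(641, -577) + G(-980) = -1305/(-577) - 980 = -1305*(-1/577) - 980 = 1305/577 - 980 = -564155/577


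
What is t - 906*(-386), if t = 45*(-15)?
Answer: 349041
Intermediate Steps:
t = -675
t - 906*(-386) = -675 - 906*(-386) = -675 + 349716 = 349041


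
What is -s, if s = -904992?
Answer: 904992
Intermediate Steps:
-s = -1*(-904992) = 904992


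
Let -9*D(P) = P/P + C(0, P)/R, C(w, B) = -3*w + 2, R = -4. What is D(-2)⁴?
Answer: 1/104976 ≈ 9.5260e-6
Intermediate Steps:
C(w, B) = 2 - 3*w
D(P) = -1/18 (D(P) = -(P/P + (2 - 3*0)/(-4))/9 = -(1 + (2 + 0)*(-¼))/9 = -(1 + 2*(-¼))/9 = -(1 - ½)/9 = -⅑*½ = -1/18)
D(-2)⁴ = (-1/18)⁴ = 1/104976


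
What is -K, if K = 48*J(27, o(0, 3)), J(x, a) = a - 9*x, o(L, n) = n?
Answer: 11520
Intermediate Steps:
K = -11520 (K = 48*(3 - 9*27) = 48*(3 - 243) = 48*(-240) = -11520)
-K = -1*(-11520) = 11520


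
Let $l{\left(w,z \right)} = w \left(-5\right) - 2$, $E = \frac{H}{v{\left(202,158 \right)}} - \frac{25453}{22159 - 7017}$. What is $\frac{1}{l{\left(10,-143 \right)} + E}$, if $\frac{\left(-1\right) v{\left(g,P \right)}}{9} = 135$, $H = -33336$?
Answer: $- \frac{2044170}{53647027} \approx -0.038104$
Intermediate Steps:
$v{\left(g,P \right)} = -1215$ ($v{\left(g,P \right)} = \left(-9\right) 135 = -1215$)
$E = \frac{52649813}{2044170}$ ($E = - \frac{33336}{-1215} - \frac{25453}{22159 - 7017} = \left(-33336\right) \left(- \frac{1}{1215}\right) - \frac{25453}{15142} = \frac{3704}{135} - \frac{25453}{15142} = \frac{52649813}{2044170} \approx 25.756$)
$l{\left(w,z \right)} = -2 - 5 w$ ($l{\left(w,z \right)} = - 5 w - 2 = -2 - 5 w$)
$\frac{1}{l{\left(10,-143 \right)} + E} = \frac{1}{\left(-2 - 50\right) + \frac{52649813}{2044170}} = \frac{1}{-52 + \frac{52649813}{2044170}} = \frac{1}{- \frac{53647027}{2044170}} = - \frac{2044170}{53647027}$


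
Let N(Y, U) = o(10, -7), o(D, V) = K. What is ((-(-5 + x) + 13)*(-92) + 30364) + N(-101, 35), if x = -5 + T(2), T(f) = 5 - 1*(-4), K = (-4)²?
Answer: 29092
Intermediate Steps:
K = 16
o(D, V) = 16
N(Y, U) = 16
T(f) = 9 (T(f) = 5 + 4 = 9)
x = 4 (x = -5 + 9 = 4)
((-(-5 + x) + 13)*(-92) + 30364) + N(-101, 35) = ((-(-5 + 4) + 13)*(-92) + 30364) + 16 = ((-1*(-1) + 13)*(-92) + 30364) + 16 = ((1 + 13)*(-92) + 30364) + 16 = (14*(-92) + 30364) + 16 = (-1288 + 30364) + 16 = 29076 + 16 = 29092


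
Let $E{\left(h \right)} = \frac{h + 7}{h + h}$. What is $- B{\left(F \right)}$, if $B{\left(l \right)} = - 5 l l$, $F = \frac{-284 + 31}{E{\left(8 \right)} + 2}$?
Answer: $\frac{81931520}{2209} \approx 37090.0$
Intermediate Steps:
$E{\left(h \right)} = \frac{7 + h}{2 h}$
$F = - \frac{4048}{47}$ ($F = \frac{-284 + 31}{\frac{7 + 8}{2 \cdot 8} + 2} = - \frac{253}{\frac{1}{2} \cdot \frac{1}{8} \cdot 15 + 2} = - \frac{253}{\frac{15}{16} + 2} = - \frac{253}{\frac{47}{16}} = \left(-253\right) \frac{16}{47} = - \frac{4048}{47} \approx -86.128$)
$B{\left(l \right)} = - 5 l^{2}$
$- B{\left(F \right)} = - \left(-5\right) \left(- \frac{4048}{47}\right)^{2} = - \frac{\left(-5\right) 16386304}{2209} = \left(-1\right) \left(- \frac{81931520}{2209}\right) = \frac{81931520}{2209}$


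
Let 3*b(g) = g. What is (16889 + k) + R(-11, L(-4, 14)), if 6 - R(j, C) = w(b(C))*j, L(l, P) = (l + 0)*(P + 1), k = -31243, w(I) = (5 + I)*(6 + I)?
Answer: -12038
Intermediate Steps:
b(g) = g/3
L(l, P) = l*(1 + P)
R(j, C) = 6 - j*(30 + C**2/9 + 11*C/3) (R(j, C) = 6 - (30 + (C/3)**2 + 11*(C/3))*j = 6 - (30 + C**2/9 + 11*C/3)*j = 6 - j*(30 + C**2/9 + 11*C/3))
(16889 + k) + R(-11, L(-4, 14)) = (16889 - 31243) + (6 - 1/9*(-11)*(270 + (-4*(1 + 14))**2 + 33*(-4*(1 + 14)))) = -14354 + (6 - 1/9*(-11)*(270 + (-4*15)**2 + 33*(-4*15))) = -14354 + (6 - 1/9*(-11)*(270 + (-60)**2 + 33*(-60))) = -14354 + (6 - 1/9*(-11)*(270 + 3600 - 1980)) = -14354 + (6 - 1/9*(-11)*1890) = -14354 + (6 + 2310) = -14354 + 2316 = -12038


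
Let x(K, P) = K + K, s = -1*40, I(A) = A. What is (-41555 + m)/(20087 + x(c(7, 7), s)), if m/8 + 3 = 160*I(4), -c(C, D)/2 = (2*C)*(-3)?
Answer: -9/5 ≈ -1.8000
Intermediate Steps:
c(C, D) = 12*C (c(C, D) = -2*2*C*(-3) = -(-12)*C = 12*C)
s = -40
x(K, P) = 2*K
m = 5096 (m = -24 + 8*(160*4) = -24 + 8*640 = -24 + 5120 = 5096)
(-41555 + m)/(20087 + x(c(7, 7), s)) = (-41555 + 5096)/(20087 + 2*(12*7)) = -36459/(20087 + 2*84) = -36459/(20087 + 168) = -36459/20255 = -36459*1/20255 = -9/5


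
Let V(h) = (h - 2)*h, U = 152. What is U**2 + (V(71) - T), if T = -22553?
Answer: 50556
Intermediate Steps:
V(h) = h*(-2 + h) (V(h) = (-2 + h)*h = h*(-2 + h))
U**2 + (V(71) - T) = 152**2 + (71*(-2 + 71) - 1*(-22553)) = 23104 + (71*69 + 22553) = 23104 + (4899 + 22553) = 23104 + 27452 = 50556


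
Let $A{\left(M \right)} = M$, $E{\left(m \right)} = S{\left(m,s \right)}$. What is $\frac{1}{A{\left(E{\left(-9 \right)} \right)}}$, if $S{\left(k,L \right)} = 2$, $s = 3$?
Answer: $\frac{1}{2} \approx 0.5$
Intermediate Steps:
$E{\left(m \right)} = 2$
$\frac{1}{A{\left(E{\left(-9 \right)} \right)}} = \frac{1}{2}$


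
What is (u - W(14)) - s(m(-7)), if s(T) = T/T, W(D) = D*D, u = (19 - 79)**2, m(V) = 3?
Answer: 3403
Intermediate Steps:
u = 3600 (u = (-60)**2 = 3600)
W(D) = D**2
s(T) = 1
(u - W(14)) - s(m(-7)) = (3600 - 1*14**2) - 1*1 = (3600 - 1*196) - 1 = (3600 - 196) - 1 = 3404 - 1 = 3403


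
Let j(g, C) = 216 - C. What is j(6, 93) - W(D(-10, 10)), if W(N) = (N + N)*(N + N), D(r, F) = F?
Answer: -277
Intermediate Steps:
W(N) = 4*N² (W(N) = (2*N)*(2*N) = 4*N²)
j(6, 93) - W(D(-10, 10)) = (216 - 1*93) - 4*10² = (216 - 93) - 4*100 = 123 - 1*400 = 123 - 400 = -277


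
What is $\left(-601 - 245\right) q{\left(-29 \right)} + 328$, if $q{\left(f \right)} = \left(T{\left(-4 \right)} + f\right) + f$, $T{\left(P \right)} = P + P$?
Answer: $56164$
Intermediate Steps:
$T{\left(P \right)} = 2 P$
$q{\left(f \right)} = -8 + 2 f$ ($q{\left(f \right)} = \left(2 \left(-4\right) + f\right) + f = \left(-8 + f\right) + f = -8 + 2 f$)
$\left(-601 - 245\right) q{\left(-29 \right)} + 328 = \left(-601 - 245\right) \left(-8 + 2 \left(-29\right)\right) + 328 = \left(-601 - 245\right) \left(-8 - 58\right) + 328 = \left(-846\right) \left(-66\right) + 328 = 55836 + 328 = 56164$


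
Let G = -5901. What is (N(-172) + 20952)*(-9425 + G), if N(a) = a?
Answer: -318474280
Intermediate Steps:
(N(-172) + 20952)*(-9425 + G) = (-172 + 20952)*(-9425 - 5901) = 20780*(-15326) = -318474280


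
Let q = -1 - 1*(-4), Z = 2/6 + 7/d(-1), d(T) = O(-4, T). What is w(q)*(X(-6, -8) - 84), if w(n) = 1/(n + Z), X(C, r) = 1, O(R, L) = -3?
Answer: -83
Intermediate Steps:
d(T) = -3
Z = -2 (Z = 2/6 + 7/(-3) = 2*(⅙) + 7*(-⅓) = ⅓ - 7/3 = -2)
q = 3 (q = -1 + 4 = 3)
w(n) = 1/(-2 + n) (w(n) = 1/(n - 2) = 1/(-2 + n))
w(q)*(X(-6, -8) - 84) = (1 - 84)/(-2 + 3) = -83/1 = 1*(-83) = -83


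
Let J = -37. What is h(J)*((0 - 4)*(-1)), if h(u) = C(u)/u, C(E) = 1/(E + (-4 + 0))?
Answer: 4/1517 ≈ 0.0026368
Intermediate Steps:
C(E) = 1/(-4 + E) (C(E) = 1/(E - 4) = 1/(-4 + E))
h(u) = 1/(u*(-4 + u)) (h(u) = 1/((-4 + u)*u) = 1/(u*(-4 + u)))
h(J)*((0 - 4)*(-1)) = (1/((-37)*(-4 - 37)))*((0 - 4)*(-1)) = (-1/37/(-41))*(-4*(-1)) = -1/37*(-1/41)*4 = (1/1517)*4 = 4/1517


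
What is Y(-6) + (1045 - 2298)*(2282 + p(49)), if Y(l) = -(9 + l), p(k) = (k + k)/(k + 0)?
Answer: -2861855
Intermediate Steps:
p(k) = 2 (p(k) = (2*k)/k = 2)
Y(l) = -9 - l
Y(-6) + (1045 - 2298)*(2282 + p(49)) = (-9 - 1*(-6)) + (1045 - 2298)*(2282 + 2) = (-9 + 6) - 1253*2284 = -3 - 2861852 = -2861855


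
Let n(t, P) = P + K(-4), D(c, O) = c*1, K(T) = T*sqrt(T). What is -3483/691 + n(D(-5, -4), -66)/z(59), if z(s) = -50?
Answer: -64272/17275 + 4*I/25 ≈ -3.7205 + 0.16*I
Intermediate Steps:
K(T) = T**(3/2)
D(c, O) = c
n(t, P) = P - 8*I (n(t, P) = P + (-4)**(3/2) = P - 8*I)
-3483/691 + n(D(-5, -4), -66)/z(59) = -3483/691 + (-66 - 8*I)/(-50) = -3483*1/691 + (-66 - 8*I)*(-1/50) = -3483/691 + (33/25 + 4*I/25) = -64272/17275 + 4*I/25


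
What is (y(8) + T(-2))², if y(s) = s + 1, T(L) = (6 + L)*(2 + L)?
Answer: 81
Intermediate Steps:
T(L) = (2 + L)*(6 + L)
y(s) = 1 + s
(y(8) + T(-2))² = ((1 + 8) + (12 + (-2)² + 8*(-2)))² = (9 + (12 + 4 - 16))² = (9 + 0)² = 9² = 81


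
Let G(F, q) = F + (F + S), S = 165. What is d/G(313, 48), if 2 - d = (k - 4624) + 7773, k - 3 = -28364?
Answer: 3602/113 ≈ 31.876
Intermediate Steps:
k = -28361 (k = 3 - 28364 = -28361)
G(F, q) = 165 + 2*F (G(F, q) = F + (F + 165) = F + (165 + F) = 165 + 2*F)
d = 25214 (d = 2 - ((-28361 - 4624) + 7773) = 2 - (-32985 + 7773) = 2 - 1*(-25212) = 2 + 25212 = 25214)
d/G(313, 48) = 25214/(165 + 2*313) = 25214/(165 + 626) = 25214/791 = 25214*(1/791) = 3602/113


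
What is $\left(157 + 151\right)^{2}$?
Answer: $94864$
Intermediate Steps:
$\left(157 + 151\right)^{2} = 308^{2} = 94864$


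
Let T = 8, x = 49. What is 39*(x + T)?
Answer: 2223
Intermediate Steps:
39*(x + T) = 39*(49 + 8) = 39*57 = 2223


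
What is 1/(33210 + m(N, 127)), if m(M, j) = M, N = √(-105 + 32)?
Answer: 33210/1102904173 - I*√73/1102904173 ≈ 3.0111e-5 - 7.7468e-9*I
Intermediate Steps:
N = I*√73 (N = √(-73) = I*√73 ≈ 8.544*I)
1/(33210 + m(N, 127)) = 1/(33210 + I*√73)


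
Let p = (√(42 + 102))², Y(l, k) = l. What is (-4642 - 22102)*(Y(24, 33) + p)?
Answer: -4492992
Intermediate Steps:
p = 144 (p = (√144)² = 12² = 144)
(-4642 - 22102)*(Y(24, 33) + p) = (-4642 - 22102)*(24 + 144) = -26744*168 = -4492992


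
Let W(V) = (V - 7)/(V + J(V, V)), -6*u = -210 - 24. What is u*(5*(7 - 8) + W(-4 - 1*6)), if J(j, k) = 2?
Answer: -897/8 ≈ -112.13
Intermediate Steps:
u = 39 (u = -(-210 - 24)/6 = -⅙*(-234) = 39)
W(V) = (-7 + V)/(2 + V) (W(V) = (V - 7)/(V + 2) = (-7 + V)/(2 + V))
u*(5*(7 - 8) + W(-4 - 1*6)) = 39*(5*(7 - 8) + (-7 + (-4 - 1*6))/(2 + (-4 - 1*6))) = 39*(5*(-1) + (-7 + (-4 - 6))/(2 + (-4 - 6))) = 39*(-5 + (-7 - 10)/(2 - 10)) = 39*(-5 - 17/(-8)) = 39*(-5 - ⅛*(-17)) = 39*(-5 + 17/8) = 39*(-23/8) = -897/8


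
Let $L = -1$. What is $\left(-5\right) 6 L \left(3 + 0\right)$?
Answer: $90$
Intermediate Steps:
$\left(-5\right) 6 L \left(3 + 0\right) = \left(-5\right) 6 \left(-1\right) \left(3 + 0\right) = \left(-30\right) \left(-1\right) 3 = 30 \cdot 3 = 90$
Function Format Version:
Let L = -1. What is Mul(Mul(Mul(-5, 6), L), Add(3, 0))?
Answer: 90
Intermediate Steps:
Mul(Mul(Mul(-5, 6), L), Add(3, 0)) = Mul(Mul(Mul(-5, 6), -1), Add(3, 0)) = Mul(Mul(-30, -1), 3) = Mul(30, 3) = 90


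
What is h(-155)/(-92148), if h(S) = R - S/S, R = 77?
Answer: -19/23037 ≈ -0.00082476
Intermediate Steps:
h(S) = 76 (h(S) = 77 - S/S = 77 - 1*1 = 77 - 1 = 76)
h(-155)/(-92148) = 76/(-92148) = 76*(-1/92148) = -19/23037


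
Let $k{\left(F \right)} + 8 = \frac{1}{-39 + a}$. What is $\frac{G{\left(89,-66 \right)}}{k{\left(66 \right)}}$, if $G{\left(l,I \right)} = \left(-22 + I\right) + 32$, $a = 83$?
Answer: $\frac{2464}{351} \approx 7.0199$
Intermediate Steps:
$k{\left(F \right)} = - \frac{351}{44}$ ($k{\left(F \right)} = -8 + \frac{1}{-39 + 83} = -8 + \frac{1}{44} = - \frac{351}{44}$)
$G{\left(l,I \right)} = 10 + I$
$\frac{G{\left(89,-66 \right)}}{k{\left(66 \right)}} = \frac{10 - 66}{- \frac{351}{44}} = \left(-56\right) \left(- \frac{44}{351}\right) = \frac{2464}{351}$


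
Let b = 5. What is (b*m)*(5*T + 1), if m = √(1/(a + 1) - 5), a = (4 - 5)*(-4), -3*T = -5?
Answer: 56*I*√30/3 ≈ 102.24*I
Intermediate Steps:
T = 5/3 (T = -⅓*(-5) = 5/3 ≈ 1.6667)
a = 4 (a = -1*(-4) = 4)
m = 2*I*√30/5 (m = √(1/(4 + 1) - 5) = √(1/5 - 5) = √(⅕ - 5) = √(-24/5) = 2*I*√30/5 ≈ 2.1909*I)
(b*m)*(5*T + 1) = (5*(2*I*√30/5))*(5*(5/3) + 1) = (2*I*√30)*(25/3 + 1) = (2*I*√30)*(28/3) = 56*I*√30/3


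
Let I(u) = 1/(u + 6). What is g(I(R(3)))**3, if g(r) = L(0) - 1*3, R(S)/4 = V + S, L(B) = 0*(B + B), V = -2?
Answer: -27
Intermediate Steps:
L(B) = 0 (L(B) = 0*(2*B) = 0)
R(S) = -8 + 4*S (R(S) = 4*(-2 + S) = -8 + 4*S)
I(u) = 1/(6 + u)
g(r) = -3 (g(r) = 0 - 1*3 = 0 - 3 = -3)
g(I(R(3)))**3 = (-3)**3 = -27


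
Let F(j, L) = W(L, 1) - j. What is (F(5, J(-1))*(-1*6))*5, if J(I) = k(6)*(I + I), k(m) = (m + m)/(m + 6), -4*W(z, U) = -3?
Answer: 255/2 ≈ 127.50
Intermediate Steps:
W(z, U) = 3/4 (W(z, U) = -1/4*(-3) = 3/4)
k(m) = 2*m/(6 + m) (k(m) = (2*m)/(6 + m) = 2*m/(6 + m))
J(I) = 2*I (J(I) = (2*6/(6 + 6))*(I + I) = (2*6/12)*(2*I) = (2*6*(1/12))*(2*I) = 1*(2*I) = 2*I)
F(j, L) = 3/4 - j
(F(5, J(-1))*(-1*6))*5 = ((3/4 - 1*5)*(-1*6))*5 = ((3/4 - 5)*(-6))*5 = -17/4*(-6)*5 = (51/2)*5 = 255/2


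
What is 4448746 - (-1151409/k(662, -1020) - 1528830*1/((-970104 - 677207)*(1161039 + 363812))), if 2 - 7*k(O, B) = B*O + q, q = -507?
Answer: 7551395102686167654009167/1697416498286595089 ≈ 4.4488e+6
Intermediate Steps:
k(O, B) = 509/7 - B*O/7 (k(O, B) = 2/7 - (B*O - 507)/7 = 2/7 - (-507 + B*O)/7 = 2/7 + (507/7 - B*O/7) = 509/7 - B*O/7)
4448746 - (-1151409/k(662, -1020) - 1528830*1/((-970104 - 677207)*(1161039 + 363812))) = 4448746 - (-1151409/(509/7 - ⅐*(-1020)*662) - 1528830*1/((-970104 - 677207)*(1161039 + 363812))) = 4448746 - (-1151409/(509/7 + 675240/7) - 1528830/(1524851*(-1647311))) = 4448746 - (-1151409/675749/7 - 1528830/(-2511903825661)) = 4448746 - (-1151409*7/675749 - 1528830*(-1/2511903825661)) = 4448746 - (-8059863/675749 + 1528830/2511903825661) = 4448746 - 1*(-20245599670898200773/1697416498286595089) = 4448746 + 20245599670898200773/1697416498286595089 = 7551395102686167654009167/1697416498286595089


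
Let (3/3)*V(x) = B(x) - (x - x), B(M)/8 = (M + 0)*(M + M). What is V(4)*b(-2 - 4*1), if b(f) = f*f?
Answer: 9216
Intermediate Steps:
b(f) = f²
B(M) = 16*M² (B(M) = 8*((M + 0)*(M + M)) = 8*(M*(2*M)) = 8*(2*M²) = 16*M²)
V(x) = 16*x² (V(x) = 16*x² - (x - x) = 16*x² - 1*0 = 16*x² + 0 = 16*x²)
V(4)*b(-2 - 4*1) = (16*4²)*(-2 - 4*1)² = (16*16)*(-2 - 4)² = 256*(-6)² = 256*36 = 9216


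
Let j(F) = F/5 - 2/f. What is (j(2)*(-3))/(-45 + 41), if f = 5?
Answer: 0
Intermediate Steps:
j(F) = -2/5 + F/5 (j(F) = F/5 - 2/5 = -2/5 + F/5)
(j(2)*(-3))/(-45 + 41) = ((-2/5 + (1/5)*2)*(-3))/(-45 + 41) = ((-2/5 + 2/5)*(-3))/(-4) = (0*(-3))*(-1/4) = 0*(-1/4) = 0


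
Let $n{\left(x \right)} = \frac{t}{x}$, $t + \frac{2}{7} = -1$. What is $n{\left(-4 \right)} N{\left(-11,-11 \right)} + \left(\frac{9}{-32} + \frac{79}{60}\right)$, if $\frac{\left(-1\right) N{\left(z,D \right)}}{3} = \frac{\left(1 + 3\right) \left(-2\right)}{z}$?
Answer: $\frac{12349}{36960} \approx 0.33412$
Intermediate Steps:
$t = - \frac{9}{7}$ ($t = - \frac{2}{7} - 1 = - \frac{9}{7} \approx -1.2857$)
$n{\left(x \right)} = - \frac{9}{7 x}$
$N{\left(z,D \right)} = \frac{24}{z}$ ($N{\left(z,D \right)} = - 3 \frac{\left(1 + 3\right) \left(-2\right)}{z} = - 3 \frac{4 \left(-2\right)}{z} = - 3 \left(- \frac{8}{z}\right) = \frac{24}{z}$)
$n{\left(-4 \right)} N{\left(-11,-11 \right)} + \left(\frac{9}{-32} + \frac{79}{60}\right) = - \frac{9}{7 \left(-4\right)} \frac{24}{-11} + \left(\frac{9}{-32} + \frac{79}{60}\right) = \left(- \frac{9}{7}\right) \left(- \frac{1}{4}\right) 24 \left(- \frac{1}{11}\right) + \left(9 \left(- \frac{1}{32}\right) + 79 \cdot \frac{1}{60}\right) = \frac{9}{28} \left(- \frac{24}{11}\right) + \left(- \frac{9}{32} + \frac{79}{60}\right) = - \frac{54}{77} + \frac{497}{480} = \frac{12349}{36960}$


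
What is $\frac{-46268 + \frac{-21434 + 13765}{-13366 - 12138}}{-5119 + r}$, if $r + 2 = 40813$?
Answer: $- \frac{1180011403}{910288768} \approx -1.2963$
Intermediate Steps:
$r = 40811$ ($r = -2 + 40813 = 40811$)
$\frac{-46268 + \frac{-21434 + 13765}{-13366 - 12138}}{-5119 + r} = \frac{-46268 + \frac{-21434 + 13765}{-13366 - 12138}}{-5119 + 40811} = \frac{-46268 - \frac{7669}{-25504}}{35692} = \left(-46268 - - \frac{7669}{25504}\right) \frac{1}{35692} = \left(-46268 + \frac{7669}{25504}\right) \frac{1}{35692} = \left(- \frac{1180011403}{25504}\right) \frac{1}{35692} = - \frac{1180011403}{910288768}$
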